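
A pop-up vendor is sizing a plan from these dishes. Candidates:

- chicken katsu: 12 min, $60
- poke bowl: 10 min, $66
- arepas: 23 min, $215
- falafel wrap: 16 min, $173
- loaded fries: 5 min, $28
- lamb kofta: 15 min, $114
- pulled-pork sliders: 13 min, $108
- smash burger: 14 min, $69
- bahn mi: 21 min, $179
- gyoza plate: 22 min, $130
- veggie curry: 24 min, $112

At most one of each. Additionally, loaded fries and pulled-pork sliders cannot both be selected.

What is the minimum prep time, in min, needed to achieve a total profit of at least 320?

36

Look for the lowest-prep combination reaching 320.
arepas + pulled-pork sliders: 323 profit at 36 min.
Any bundle with less than 36 min falls short of 320.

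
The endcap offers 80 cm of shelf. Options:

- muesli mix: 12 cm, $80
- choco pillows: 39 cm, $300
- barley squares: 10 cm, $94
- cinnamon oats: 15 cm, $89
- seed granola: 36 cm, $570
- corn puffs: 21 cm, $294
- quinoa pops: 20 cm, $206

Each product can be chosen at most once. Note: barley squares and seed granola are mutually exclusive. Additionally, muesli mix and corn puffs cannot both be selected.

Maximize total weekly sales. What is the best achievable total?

1070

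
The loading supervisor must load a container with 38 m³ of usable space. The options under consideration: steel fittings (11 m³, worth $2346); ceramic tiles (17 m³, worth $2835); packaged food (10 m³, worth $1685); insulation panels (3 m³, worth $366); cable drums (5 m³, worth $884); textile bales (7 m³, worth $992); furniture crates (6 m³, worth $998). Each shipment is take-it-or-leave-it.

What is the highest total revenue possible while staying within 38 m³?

Density check — steel fittings 213.27, cable drums 176.80, packaged food 168.50 are the best per m³.
Taking the top-ratio shipments first gives steel fittings + packaged food + insulation panels + cable drums + furniture crates for 6279 (35 m³).
Dropping insulation panels and cable drums and furniture crates frees 14 m³; slotting in ceramic tiles (17 m³) lifts the total to 6866 at 38 m³.
Nothing else within 38 m³ beats 6866.

6866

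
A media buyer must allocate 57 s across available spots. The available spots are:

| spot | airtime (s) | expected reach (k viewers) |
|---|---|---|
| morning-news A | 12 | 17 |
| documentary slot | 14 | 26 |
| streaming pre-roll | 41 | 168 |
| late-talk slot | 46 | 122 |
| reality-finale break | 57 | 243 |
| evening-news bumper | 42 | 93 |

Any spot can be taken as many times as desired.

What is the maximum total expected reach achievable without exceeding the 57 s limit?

Ranking by ratio (expected reach/s): reality-finale break 4.26, streaming pre-roll 4.10, late-talk slot 2.65.
The ratio ordering already packs tightly: reality-finale break, 57 s, 243.
Every other selection either busts 57 s or fails to beat 243.

243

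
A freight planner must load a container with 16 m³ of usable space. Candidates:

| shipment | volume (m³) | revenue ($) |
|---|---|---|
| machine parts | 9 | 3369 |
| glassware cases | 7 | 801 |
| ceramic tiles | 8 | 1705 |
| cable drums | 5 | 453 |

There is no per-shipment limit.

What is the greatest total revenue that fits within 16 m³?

4170

Ranking by ratio (revenue/m³): machine parts 374.33, ceramic tiles 213.12, glassware cases 114.43.
Best packing: machine parts + glassware cases — 16 m³, 4170 total.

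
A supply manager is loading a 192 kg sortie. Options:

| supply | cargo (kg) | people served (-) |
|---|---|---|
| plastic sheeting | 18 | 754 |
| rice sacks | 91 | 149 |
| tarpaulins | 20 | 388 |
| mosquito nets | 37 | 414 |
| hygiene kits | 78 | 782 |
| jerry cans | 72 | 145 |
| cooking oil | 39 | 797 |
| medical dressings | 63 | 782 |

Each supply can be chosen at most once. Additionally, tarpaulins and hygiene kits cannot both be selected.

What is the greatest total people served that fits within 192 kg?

The ratio ordering already packs tightly: plastic sheeting + tarpaulins + mosquito nets + cooking oil + medical dressings, 177 kg, 3135.
Runner-up plastic sheeting + mosquito nets + hygiene kits + cooking oil tops out at 2747.

3135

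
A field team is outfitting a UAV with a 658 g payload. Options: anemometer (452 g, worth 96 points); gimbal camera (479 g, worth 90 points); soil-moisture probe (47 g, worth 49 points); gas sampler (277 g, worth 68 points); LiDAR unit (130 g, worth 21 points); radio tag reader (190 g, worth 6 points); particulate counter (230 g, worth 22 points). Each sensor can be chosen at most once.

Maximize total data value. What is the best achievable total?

166

Greedy by ratio would take soil-moisture probe + gas sampler + LiDAR unit + radio tag reader: 644 g used, total 144.
The 467 g tied up in gas sampler and radio tag reader is better spent on anemometer — total rises to 166 (629 g).
Nothing else within 658 g beats 166.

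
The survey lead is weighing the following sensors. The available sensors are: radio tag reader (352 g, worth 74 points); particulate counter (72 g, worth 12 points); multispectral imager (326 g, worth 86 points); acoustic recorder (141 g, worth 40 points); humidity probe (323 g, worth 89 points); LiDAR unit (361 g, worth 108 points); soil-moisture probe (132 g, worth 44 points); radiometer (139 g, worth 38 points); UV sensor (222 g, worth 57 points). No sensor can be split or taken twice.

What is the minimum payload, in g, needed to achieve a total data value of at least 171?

594

Look for the lowest-payload combination reaching 171.
Taking humidity probe + soil-moisture probe + radiometer gives 171 (≥ 171) for 594 g.
No combination under 594 g hits 171.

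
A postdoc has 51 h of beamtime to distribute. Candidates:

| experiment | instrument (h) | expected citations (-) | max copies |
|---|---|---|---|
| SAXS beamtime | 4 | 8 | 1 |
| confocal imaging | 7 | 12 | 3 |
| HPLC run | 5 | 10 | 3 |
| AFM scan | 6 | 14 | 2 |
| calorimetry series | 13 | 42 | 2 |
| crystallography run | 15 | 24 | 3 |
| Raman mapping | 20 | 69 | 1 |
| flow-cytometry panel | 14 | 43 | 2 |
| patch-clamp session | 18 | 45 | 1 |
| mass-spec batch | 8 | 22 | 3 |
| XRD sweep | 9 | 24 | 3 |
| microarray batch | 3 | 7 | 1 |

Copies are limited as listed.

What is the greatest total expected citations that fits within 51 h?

The ratio heuristic lands on 2×calorimetry series + Raman mapping + microarray batch (160) but leaves 2 h idle.
The 3 h tied up in microarray batch is better spent on HPLC run — total rises to 163 (51 h).
Nothing else within 51 h beats 163.

163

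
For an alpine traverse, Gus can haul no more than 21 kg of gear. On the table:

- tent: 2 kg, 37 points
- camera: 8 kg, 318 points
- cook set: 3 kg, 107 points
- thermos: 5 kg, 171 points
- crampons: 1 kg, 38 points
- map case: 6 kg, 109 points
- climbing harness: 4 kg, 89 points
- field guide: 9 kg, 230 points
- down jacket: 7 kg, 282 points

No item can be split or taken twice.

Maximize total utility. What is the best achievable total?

Taking the top-ratio items first gives tent + camera + cook set + crampons + down jacket for 782 (21 kg).
The 5 kg tied up in tent and cook set is better spent on thermos — total rises to 809 (21 kg).
Runner-up tent + camera + cook set + crampons + down jacket tops out at 782.

809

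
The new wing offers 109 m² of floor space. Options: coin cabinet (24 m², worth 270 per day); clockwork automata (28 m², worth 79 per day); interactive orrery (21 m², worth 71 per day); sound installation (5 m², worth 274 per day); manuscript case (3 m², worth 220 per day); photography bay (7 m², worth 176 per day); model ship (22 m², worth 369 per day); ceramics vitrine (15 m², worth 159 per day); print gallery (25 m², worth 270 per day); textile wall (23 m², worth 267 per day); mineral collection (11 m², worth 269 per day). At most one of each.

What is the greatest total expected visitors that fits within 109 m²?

1848

The ratio heuristic lands on coin cabinet + sound installation + manuscript case + photography bay + model ship + textile wall + mineral collection (1845) but leaves 14 m² idle.
Replace textile wall with print gallery: the trade gains 3 net, giving 1848 at 97 m².
Nothing else within 109 m² beats 1848.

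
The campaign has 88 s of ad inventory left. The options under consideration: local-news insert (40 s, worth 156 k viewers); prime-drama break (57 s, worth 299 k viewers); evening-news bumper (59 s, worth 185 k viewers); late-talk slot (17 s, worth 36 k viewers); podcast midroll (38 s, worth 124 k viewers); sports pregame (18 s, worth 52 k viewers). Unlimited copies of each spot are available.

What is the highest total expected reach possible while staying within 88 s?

351

Density check — prime-drama break 5.25, local-news insert 3.90, podcast midroll 3.26 are the best per s.
The ratio ordering already packs tightly: prime-drama break + sports pregame, 75 s, 351.
Nothing else within 88 s beats 351.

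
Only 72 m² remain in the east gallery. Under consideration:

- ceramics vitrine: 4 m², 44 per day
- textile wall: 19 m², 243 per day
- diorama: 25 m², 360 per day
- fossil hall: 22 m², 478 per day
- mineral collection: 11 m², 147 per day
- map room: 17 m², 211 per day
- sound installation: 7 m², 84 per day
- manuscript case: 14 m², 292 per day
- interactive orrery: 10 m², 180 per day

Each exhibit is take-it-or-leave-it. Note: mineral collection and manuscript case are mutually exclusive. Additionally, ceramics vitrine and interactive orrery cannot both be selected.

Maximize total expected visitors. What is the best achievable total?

1310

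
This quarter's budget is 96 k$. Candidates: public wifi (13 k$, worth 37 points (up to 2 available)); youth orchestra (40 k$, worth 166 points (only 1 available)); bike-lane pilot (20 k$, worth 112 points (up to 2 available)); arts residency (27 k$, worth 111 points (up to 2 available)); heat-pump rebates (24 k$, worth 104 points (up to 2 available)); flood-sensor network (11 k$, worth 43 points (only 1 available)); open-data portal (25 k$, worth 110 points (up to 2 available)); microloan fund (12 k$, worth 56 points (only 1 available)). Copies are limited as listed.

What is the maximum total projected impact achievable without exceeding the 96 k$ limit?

Ranking by ratio (projected impact/k$): bike-lane pilot 5.60, microloan fund 4.67, open-data portal 4.40.
A density-first pass picks 2×bike-lane pilot + flood-sensor network + open-data portal + microloan fund — 433 at 88 k$.
The 36 k$ tied up in flood-sensor network and open-data portal is better spent on youth orchestra — total rises to 446 (92 k$).

446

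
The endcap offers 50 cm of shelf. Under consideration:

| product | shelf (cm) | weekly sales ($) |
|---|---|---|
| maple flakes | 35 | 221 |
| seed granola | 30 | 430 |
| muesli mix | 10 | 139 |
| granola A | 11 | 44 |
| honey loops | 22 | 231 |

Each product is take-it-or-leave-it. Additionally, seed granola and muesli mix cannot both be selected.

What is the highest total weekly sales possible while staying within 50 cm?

474

Best packing: seed granola + granola A — 41 cm, 474 total.
An exhaustive check of the 32 subsets confirms 474.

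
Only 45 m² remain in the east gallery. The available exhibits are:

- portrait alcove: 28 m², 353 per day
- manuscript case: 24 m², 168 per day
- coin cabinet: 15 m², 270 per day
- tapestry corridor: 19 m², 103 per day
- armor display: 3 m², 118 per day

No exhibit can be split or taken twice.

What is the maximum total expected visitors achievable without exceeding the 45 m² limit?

A density-first pass picks manuscript case + coin cabinet + armor display — 556 at 42 m².
The 27 m² tied up in manuscript case and armor display is better spent on portrait alcove — total rises to 623 (43 m²).
Runner-up manuscript case + coin cabinet + armor display tops out at 556.

623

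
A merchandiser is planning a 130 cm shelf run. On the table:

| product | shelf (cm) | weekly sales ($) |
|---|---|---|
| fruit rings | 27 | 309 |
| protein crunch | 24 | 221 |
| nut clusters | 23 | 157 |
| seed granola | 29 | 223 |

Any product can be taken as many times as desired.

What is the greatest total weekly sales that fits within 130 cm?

1369

Greedy by ratio would take 4×fruit rings: 108 cm used, total 1236.
The 27 cm tied up in fruit rings is better spent on 2×protein crunch — total rises to 1369 (129 cm).
That's the maximum — no swap from here does better than 1369.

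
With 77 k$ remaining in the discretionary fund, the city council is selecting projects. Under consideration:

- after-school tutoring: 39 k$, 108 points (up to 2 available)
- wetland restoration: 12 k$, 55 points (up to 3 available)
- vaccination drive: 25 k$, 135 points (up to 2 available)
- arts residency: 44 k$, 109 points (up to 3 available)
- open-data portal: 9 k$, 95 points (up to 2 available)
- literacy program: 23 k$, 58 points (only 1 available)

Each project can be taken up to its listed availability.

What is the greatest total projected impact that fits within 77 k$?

Density check — open-data portal 10.56, vaccination drive 5.40, wetland restoration 4.58 are the best per k$.
2×vaccination drive + 2×open-data portal uses 68 of the 77 k$ and totals 460.
Nothing else within 77 k$ beats 460.

460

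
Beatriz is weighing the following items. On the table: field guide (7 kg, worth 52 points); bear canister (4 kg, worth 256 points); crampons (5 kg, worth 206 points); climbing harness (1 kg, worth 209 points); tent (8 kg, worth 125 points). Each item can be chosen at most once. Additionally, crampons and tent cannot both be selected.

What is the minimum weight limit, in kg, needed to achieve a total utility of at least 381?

5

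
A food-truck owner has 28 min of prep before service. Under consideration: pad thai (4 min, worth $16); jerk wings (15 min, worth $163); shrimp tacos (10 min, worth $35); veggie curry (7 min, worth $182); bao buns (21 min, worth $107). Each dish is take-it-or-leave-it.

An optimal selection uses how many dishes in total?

Best achievable profit is 361.
pad thai + jerk wings + veggie curry hits 361 at 26 min.
All optima have 3 dishes.

3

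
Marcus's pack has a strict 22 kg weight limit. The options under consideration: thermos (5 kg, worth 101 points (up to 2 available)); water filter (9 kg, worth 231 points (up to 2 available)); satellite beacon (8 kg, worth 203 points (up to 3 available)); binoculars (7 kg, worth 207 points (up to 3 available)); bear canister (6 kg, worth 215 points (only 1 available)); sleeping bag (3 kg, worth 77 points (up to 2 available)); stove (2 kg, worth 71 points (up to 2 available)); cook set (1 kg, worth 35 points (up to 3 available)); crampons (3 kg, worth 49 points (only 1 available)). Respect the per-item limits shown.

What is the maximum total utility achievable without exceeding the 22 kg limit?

711

Density check — bear canister 35.83, stove 35.50, cook set 35.00, binoculars 29.57 are the best per kg.
A density-first pass picks binoculars + bear canister + 2×stove + 3×cook set — 669 at 20 kg.
Dropping cook set frees 1 kg; slotting in sleeping bag (3 kg) lifts the total to 711 at 22 kg.
No other feasible combination exceeds 711.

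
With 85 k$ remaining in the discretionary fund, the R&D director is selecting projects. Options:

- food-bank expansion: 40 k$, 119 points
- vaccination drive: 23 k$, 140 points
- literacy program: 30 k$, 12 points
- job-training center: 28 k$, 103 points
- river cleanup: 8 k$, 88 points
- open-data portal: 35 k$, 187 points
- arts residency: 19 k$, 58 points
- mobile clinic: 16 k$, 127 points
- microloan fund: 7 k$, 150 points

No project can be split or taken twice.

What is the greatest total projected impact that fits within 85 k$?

Taking the top-ratio projects first gives vaccination drive + job-training center + river cleanup + mobile clinic + microloan fund for 608 (82 k$).
The 51 k$ tied up in vaccination drive and job-training center is better spent on open-data portal + arts residency — total rises to 610 (85 k$).
No other feasible combination exceeds 610.

610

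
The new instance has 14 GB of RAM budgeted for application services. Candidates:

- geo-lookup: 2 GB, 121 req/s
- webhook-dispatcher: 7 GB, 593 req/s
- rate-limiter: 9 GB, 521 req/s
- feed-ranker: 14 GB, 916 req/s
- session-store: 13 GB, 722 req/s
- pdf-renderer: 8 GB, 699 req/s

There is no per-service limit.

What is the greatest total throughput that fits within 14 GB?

1186

Greedy by ratio would take 3×geo-lookup + pdf-renderer: 14 GB used, total 1062.
Dropping 3×geo-lookup and pdf-renderer frees 14 GB; slotting in 2×webhook-dispatcher (14 GB) lifts the total to 1186 at 14 GB.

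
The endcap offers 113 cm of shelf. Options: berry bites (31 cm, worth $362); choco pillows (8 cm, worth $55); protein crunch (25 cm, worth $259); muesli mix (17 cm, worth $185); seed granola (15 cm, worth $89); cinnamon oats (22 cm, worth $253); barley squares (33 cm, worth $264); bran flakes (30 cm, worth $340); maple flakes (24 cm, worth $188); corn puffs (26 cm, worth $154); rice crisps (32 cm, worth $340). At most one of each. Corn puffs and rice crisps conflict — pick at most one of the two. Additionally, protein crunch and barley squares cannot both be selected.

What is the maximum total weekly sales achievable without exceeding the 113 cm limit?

1227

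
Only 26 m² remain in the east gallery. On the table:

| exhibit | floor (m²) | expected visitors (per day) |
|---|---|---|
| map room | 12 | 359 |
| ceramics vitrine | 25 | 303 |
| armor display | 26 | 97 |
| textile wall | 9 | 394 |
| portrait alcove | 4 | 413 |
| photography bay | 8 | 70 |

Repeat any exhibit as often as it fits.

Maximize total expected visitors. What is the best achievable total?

2478

6×portrait alcove uses 24 of the 26 m² and totals 2478.
No other feasible combination exceeds 2478.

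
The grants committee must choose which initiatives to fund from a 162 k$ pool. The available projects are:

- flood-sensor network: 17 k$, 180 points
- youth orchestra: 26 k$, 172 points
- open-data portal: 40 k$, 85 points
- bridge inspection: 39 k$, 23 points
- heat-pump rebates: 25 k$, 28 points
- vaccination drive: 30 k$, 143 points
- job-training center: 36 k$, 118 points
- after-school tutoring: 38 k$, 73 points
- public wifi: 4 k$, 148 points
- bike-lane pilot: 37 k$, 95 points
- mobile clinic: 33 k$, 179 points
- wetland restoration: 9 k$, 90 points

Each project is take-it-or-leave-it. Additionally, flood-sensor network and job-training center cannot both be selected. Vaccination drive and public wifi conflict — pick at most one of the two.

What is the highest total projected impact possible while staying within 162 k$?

892

Flood-sensor network + youth orchestra + heat-pump rebates + public wifi + bike-lane pilot + mobile clinic + wetland restoration uses 151 of the 162 k$ and totals 892.
The closest alternative, flood-sensor network + youth orchestra + open-data portal + heat-pump rebates + public wifi + mobile clinic + wetland restoration, reaches only 882.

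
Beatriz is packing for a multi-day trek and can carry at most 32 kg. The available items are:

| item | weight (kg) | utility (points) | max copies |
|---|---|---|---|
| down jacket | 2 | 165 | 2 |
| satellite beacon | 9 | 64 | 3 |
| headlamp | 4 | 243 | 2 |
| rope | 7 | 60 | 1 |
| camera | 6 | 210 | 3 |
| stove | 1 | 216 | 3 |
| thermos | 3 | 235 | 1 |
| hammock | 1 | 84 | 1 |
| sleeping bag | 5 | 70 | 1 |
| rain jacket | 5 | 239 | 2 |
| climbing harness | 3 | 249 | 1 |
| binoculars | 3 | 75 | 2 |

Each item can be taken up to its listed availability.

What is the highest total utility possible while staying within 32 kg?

2510

Ranking by ratio (utility/kg): stove 216.00, hammock 84.00, climbing harness 83.00.
The ratio ordering already packs tightly: 2×down jacket + 2×headlamp + 3×stove + thermos + hammock + 2×rain jacket + climbing harness, 32 kg, 2510.
Every other selection either busts 32 kg or exceeds an availability limit or fails to beat 2510.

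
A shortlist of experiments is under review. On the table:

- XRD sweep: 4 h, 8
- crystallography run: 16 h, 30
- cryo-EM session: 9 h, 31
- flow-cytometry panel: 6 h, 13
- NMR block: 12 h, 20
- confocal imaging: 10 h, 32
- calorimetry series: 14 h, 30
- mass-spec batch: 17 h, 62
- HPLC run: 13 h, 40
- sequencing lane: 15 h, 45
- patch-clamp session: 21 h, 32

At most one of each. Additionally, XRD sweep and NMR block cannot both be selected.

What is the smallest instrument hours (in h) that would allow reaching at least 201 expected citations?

64

Need the lightest bundle worth ≥ 201.
Taking cryo-EM session + confocal imaging + mass-spec batch + HPLC run + sequencing lane gives 210 (≥ 201) for 64 h.
Below 64 h the best achievable stays under 201.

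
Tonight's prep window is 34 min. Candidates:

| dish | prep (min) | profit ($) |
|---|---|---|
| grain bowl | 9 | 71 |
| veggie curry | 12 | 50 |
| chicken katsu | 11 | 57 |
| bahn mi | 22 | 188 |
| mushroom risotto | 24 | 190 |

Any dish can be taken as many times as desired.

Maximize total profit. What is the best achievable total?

261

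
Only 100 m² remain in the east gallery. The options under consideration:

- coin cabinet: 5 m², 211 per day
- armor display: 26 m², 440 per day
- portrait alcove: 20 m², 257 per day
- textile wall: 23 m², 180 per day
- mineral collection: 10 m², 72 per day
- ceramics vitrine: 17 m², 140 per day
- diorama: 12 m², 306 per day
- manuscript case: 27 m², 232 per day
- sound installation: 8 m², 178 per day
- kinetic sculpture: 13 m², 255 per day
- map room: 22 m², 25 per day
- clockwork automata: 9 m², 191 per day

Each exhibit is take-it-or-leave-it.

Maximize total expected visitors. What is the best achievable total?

Ranking by ratio (expected visitors/m²): coin cabinet 42.20, diorama 25.50, sound installation 22.25.
The ratio ordering already packs tightly: coin cabinet + armor display + portrait alcove + diorama + sound installation + kinetic sculpture + clockwork automata, 93 m², 1838.
Every other selection either busts 100 m² or fails to beat 1838.

1838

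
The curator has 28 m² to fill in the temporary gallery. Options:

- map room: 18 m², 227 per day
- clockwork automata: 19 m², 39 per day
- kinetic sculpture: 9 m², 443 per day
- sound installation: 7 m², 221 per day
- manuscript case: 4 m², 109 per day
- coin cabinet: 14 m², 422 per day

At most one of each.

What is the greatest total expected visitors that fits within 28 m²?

By expected visitors per m²: kinetic sculpture 49.22, sound installation 31.57, coin cabinet 30.14 lead.
Filling by ratio: kinetic sculpture + sound installation + manuscript case for 773, with 8 m² left unused.
Dropping sound installation frees 7 m²; slotting in coin cabinet (14 m²) lifts the total to 974 at 27 m².
Runner-up kinetic sculpture + coin cabinet tops out at 865.

974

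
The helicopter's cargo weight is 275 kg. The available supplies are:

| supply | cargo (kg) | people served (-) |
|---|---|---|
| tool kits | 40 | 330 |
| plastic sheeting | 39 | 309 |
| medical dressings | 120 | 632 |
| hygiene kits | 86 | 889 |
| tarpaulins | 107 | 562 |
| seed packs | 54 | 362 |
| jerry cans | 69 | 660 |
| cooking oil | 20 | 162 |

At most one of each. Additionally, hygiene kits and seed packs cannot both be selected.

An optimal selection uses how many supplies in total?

5

Optimal total is 2350.
tool kits + plastic sheeting + hygiene kits + jerry cans + cooking oil hits 2350 at 254 kg.
Every optimal selection uses 5 supplies.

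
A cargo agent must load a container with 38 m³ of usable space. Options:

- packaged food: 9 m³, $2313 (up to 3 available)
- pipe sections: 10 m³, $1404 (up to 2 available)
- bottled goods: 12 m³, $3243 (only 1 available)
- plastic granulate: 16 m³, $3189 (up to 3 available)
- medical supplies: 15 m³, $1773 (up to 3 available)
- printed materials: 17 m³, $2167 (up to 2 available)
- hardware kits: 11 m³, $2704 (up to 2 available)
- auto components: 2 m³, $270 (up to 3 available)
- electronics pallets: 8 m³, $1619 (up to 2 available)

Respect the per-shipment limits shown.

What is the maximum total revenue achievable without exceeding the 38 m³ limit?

9643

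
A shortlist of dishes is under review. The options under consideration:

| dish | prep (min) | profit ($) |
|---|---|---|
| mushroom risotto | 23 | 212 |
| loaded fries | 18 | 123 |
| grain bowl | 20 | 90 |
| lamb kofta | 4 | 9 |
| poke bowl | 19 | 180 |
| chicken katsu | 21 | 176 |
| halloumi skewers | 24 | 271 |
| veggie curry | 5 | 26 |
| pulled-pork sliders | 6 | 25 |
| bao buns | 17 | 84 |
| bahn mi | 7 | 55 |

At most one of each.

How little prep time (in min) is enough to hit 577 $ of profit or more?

Minimise min subject to total profit ≥ 577.
Taking poke bowl + chicken katsu + halloumi skewers gives 627 (≥ 577) for 64 min.
Any bundle with less than 64 min falls short of 577.

64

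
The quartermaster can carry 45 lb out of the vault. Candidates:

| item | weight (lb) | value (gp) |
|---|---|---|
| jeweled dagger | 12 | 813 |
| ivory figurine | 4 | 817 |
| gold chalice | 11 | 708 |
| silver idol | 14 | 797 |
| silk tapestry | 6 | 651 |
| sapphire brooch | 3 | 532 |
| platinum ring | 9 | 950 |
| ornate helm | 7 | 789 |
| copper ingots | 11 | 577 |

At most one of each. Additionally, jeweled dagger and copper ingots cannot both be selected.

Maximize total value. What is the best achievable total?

4552

Taking jeweled dagger + ivory figurine + silk tapestry + sapphire brooch + platinum ring + ornate helm: 41 lb used, 4552 in value.
No other feasible combination exceeds 4552.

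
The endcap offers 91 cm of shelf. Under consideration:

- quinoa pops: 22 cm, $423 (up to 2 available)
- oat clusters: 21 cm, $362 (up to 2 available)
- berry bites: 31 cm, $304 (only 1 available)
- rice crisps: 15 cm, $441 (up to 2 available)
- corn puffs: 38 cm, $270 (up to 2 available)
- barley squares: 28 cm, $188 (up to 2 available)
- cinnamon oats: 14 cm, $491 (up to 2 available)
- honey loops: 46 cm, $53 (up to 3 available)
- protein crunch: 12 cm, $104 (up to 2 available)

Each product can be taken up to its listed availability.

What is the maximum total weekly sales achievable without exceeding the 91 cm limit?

2330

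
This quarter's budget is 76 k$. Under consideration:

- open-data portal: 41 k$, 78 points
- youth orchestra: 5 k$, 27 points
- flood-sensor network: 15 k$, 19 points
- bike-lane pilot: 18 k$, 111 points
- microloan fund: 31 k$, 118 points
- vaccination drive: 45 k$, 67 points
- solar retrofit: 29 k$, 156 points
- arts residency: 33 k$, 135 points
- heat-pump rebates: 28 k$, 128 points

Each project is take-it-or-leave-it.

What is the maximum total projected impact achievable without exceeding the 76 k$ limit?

Ranking by ratio (projected impact/k$): bike-lane pilot 6.17, youth orchestra 5.40, solar retrofit 5.38.
Greedy by ratio would take youth orchestra + flood-sensor network + bike-lane pilot + solar retrofit: 67 k$ used, total 313.
The 20 k$ tied up in youth orchestra and flood-sensor network is better spent on heat-pump rebates — total rises to 395 (75 k$).
Runner-up youth orchestra + solar retrofit + arts residency tops out at 318.

395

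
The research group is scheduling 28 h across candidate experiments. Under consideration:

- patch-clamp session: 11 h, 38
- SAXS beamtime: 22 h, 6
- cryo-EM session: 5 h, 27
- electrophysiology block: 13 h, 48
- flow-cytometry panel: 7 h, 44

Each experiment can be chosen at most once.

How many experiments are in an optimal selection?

Best achievable expected citations is 119.
One optimal bundle: cryo-EM session + electrophysiology block + flow-cytometry panel (25 h).
All optima have 3 experiments.

3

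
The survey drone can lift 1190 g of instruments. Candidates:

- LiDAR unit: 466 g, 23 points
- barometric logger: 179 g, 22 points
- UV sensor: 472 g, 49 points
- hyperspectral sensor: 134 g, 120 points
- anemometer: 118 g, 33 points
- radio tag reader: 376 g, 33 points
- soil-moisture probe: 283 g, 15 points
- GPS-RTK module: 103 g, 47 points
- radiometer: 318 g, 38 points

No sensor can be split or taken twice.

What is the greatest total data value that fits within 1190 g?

287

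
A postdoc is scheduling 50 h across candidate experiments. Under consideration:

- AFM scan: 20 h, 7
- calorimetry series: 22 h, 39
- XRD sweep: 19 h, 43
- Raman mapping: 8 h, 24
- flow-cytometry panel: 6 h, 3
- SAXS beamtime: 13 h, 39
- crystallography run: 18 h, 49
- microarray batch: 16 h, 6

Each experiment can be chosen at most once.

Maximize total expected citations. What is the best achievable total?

Ranking by ratio (expected citations/h): Raman mapping 3.00, SAXS beamtime 3.00, crystallography run 2.72.
Greedy by ratio would take Raman mapping + flow-cytometry panel + SAXS beamtime + crystallography run: 45 h used, total 115.
Dropping Raman mapping and flow-cytometry panel frees 14 h; slotting in XRD sweep (19 h) lifts the total to 131 at 50 h.

131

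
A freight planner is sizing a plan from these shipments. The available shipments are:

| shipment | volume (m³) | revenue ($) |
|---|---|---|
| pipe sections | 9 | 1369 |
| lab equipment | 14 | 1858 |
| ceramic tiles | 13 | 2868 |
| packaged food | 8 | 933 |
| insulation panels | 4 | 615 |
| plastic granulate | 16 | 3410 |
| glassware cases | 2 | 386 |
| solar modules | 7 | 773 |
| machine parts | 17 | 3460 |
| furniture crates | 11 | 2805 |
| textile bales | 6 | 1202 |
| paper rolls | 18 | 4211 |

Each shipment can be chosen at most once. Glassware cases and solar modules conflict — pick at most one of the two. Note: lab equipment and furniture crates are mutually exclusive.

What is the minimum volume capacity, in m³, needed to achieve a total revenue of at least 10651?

Look for the lowest-volume combination reaching 10651.
Taking plastic granulate + glassware cases + furniture crates + paper rolls gives 10812 (≥ 10651) for 47 m³.
Below 47 m³ the best achievable stays under 10651.

47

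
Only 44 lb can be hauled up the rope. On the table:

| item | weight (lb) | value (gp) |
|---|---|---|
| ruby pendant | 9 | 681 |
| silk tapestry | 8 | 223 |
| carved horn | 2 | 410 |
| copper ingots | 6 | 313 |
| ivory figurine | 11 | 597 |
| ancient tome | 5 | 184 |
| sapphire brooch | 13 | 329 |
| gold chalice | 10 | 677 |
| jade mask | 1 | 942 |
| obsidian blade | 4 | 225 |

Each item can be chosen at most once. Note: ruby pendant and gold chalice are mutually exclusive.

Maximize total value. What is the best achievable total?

Taking ruby pendant + silk tapestry + carved horn + copper ingots + ivory figurine + jade mask + obsidian blade: 41 lb used, 3391 in value.
Runner-up silk tapestry + carved horn + copper ingots + ivory figurine + gold chalice + jade mask + obsidian blade tops out at 3387.

3391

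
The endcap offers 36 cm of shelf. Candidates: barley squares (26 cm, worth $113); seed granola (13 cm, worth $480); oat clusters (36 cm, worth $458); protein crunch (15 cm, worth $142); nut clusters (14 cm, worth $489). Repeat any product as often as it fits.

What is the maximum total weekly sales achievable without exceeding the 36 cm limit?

Density check — seed granola 36.92, nut clusters 34.93, oat clusters 12.72 are the best per cm.
Greedy by ratio would take 2×seed granola: 26 cm used, total 960.
Dropping 2×seed granola frees 26 cm; slotting in 2×nut clusters (28 cm) lifts the total to 978 at 28 cm.

978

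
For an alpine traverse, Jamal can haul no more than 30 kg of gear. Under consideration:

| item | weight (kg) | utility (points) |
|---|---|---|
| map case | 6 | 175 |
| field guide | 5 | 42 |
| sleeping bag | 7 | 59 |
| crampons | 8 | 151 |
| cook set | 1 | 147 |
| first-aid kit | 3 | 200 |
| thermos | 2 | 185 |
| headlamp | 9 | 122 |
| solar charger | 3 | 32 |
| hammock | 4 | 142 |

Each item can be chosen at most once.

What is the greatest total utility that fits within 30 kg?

1042

Taking the top-ratio items first gives map case + crampons + cook set + first-aid kit + thermos + solar charger + hammock for 1032 (27 kg).
Replace solar charger with field guide: the trade gains 10 net, giving 1042 at 29 kg.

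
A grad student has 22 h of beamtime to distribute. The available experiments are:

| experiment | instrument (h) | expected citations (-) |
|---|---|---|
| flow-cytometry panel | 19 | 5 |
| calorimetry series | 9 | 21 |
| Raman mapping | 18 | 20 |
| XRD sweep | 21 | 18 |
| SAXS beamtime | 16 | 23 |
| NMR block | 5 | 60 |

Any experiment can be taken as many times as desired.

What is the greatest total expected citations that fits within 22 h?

Taking 4×NMR block: 20 h used, 240 in expected citations.
The spare 2 h is too small for any remaining experiment, and no exchange beats 240.

240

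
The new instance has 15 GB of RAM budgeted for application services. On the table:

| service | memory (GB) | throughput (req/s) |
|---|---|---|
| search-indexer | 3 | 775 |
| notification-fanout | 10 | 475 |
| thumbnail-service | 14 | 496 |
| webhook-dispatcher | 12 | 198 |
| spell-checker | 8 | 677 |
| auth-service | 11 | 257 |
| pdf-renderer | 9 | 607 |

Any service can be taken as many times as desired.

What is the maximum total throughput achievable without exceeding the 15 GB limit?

By throughput per GB: search-indexer 258.33, spell-checker 84.62, pdf-renderer 67.44 lead.
The ratio ordering already packs tightly: 5×search-indexer, 15 GB, 3875.
Nothing else within 15 GB beats 3875.

3875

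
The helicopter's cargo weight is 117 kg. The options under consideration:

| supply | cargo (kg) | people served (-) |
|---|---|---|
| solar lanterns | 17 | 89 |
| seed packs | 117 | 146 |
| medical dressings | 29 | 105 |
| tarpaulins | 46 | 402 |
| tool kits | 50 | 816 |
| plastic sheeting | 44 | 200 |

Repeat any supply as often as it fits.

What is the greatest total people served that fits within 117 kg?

1721

Solar lanterns + 2×tool kits uses 117 of the 117 kg and totals 1721.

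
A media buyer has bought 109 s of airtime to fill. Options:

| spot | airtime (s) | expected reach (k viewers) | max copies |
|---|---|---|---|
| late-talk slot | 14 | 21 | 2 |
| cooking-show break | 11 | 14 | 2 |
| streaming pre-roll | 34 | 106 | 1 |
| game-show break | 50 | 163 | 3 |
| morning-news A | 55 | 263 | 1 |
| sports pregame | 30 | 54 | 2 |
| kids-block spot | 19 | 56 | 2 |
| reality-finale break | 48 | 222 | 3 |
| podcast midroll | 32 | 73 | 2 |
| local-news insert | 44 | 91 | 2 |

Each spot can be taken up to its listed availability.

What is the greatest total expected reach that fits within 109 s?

485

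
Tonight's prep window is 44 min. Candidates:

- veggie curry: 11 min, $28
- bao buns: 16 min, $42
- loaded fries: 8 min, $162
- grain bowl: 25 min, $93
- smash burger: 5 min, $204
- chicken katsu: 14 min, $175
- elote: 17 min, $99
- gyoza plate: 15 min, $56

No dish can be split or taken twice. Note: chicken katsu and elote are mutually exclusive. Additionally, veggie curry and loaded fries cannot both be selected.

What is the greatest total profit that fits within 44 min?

597

Taking loaded fries + smash burger + chicken katsu + gyoza plate: 42 min used, 597 in profit.
Every other selection either busts 44 min or breaks a pairing rule or fails to beat 597.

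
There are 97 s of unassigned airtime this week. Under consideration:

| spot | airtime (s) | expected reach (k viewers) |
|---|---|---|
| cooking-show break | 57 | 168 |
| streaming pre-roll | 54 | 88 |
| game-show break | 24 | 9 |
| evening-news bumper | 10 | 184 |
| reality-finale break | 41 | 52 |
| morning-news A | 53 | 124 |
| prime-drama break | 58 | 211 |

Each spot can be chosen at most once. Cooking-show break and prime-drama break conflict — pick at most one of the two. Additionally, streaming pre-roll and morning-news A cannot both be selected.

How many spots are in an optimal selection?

The maximum expected reach within 97 s is 404.
For example game-show break + evening-news bumper + prime-drama break achieves it, using 92 s.
All optima have 3 spots.

3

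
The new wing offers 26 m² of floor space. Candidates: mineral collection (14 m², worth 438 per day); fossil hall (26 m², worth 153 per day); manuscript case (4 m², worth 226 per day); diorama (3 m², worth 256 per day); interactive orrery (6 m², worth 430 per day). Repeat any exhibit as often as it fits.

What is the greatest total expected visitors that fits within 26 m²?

2048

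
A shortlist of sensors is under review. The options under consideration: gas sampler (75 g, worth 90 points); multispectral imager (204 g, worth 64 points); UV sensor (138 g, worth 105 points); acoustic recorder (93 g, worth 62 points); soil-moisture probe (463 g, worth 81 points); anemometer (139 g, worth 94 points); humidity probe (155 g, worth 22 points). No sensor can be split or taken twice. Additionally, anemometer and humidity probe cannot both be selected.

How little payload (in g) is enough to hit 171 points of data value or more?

213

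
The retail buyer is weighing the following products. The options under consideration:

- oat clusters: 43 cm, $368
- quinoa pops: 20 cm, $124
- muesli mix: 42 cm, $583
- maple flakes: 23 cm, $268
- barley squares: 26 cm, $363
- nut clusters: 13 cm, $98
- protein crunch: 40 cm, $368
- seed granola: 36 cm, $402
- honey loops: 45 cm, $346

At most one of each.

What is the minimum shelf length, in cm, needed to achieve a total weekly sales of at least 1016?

Need the lightest bundle worth ≥ 1016.
Taking muesli mix + barley squares + nut clusters gives 1044 (≥ 1016) for 81 cm.
Below 81 cm the best achievable stays under 1016.

81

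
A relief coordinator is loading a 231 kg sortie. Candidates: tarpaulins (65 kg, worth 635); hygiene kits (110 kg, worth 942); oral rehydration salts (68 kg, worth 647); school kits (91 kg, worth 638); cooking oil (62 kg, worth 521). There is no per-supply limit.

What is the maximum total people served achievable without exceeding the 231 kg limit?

Filling by ratio: 3×tarpaulins for 1905, with 36 kg left unused.
Replace 3×tarpaulins with 3×oral rehydration salts: the trade gains 36 net, giving 1941 at 204 kg.

1941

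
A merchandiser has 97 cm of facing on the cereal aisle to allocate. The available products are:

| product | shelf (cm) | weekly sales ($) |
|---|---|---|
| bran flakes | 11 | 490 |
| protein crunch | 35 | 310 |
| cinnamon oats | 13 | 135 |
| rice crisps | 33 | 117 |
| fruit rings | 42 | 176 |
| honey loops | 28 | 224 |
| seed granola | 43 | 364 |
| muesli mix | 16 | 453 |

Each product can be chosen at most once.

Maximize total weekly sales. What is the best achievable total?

Ranking by ratio (weekly sales/cm): bran flakes 44.55, muesli mix 28.31, cinnamon oats 10.38.
A density-first pass picks bran flakes + protein crunch + cinnamon oats + muesli mix — 1388 at 75 cm.
Dropping cinnamon oats frees 13 cm; slotting in honey loops (28 cm) lifts the total to 1477 at 90 cm.
No other feasible combination exceeds 1477.

1477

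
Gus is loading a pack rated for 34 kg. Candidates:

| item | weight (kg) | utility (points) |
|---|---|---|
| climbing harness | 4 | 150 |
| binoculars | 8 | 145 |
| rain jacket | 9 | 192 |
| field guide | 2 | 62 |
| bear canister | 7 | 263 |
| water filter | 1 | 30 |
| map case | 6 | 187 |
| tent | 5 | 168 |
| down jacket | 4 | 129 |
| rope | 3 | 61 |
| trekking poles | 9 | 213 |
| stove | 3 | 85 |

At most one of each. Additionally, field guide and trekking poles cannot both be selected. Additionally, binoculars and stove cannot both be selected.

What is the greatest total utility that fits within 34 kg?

Greedy by ratio would take climbing harness + field guide + bear canister + water filter + map case + tent + down jacket + stove: 32 kg used, total 1074.
Dropping water filter frees 1 kg; slotting in rope (3 kg) lifts the total to 1105 at 34 kg.
Next best is climbing harness + field guide + bear canister + water filter + map case + tent + down jacket + stove at 1074 (32 kg) — short by 31.

1105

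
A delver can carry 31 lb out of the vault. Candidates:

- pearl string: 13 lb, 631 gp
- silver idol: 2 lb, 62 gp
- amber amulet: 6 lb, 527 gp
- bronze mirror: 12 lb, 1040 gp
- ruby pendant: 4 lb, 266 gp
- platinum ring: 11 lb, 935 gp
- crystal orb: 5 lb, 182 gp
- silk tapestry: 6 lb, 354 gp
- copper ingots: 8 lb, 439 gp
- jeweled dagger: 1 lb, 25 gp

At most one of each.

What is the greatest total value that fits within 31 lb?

2564

Taking silver idol + amber amulet + bronze mirror + platinum ring: 31 lb used, 2564 in value.
An exhaustive check of the 1024 subsets confirms 2564.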